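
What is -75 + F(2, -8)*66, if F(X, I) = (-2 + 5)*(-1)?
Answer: -273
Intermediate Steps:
F(X, I) = -3 (F(X, I) = 3*(-1) = -3)
-75 + F(2, -8)*66 = -75 - 3*66 = -75 - 198 = -273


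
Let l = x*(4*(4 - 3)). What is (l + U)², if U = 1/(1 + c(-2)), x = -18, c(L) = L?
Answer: 5329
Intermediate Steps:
U = -1 (U = 1/(1 - 2) = 1/(-1) = -1)
l = -72 (l = -72*(4 - 3) = -72 ≈ -72.000)
(l + U)² = (-72 - 1)² = (-73)² = 5329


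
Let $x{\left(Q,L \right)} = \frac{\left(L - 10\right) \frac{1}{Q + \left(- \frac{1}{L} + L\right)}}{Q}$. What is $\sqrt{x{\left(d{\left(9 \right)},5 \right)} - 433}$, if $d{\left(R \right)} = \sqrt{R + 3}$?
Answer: $\frac{\sqrt{-187056 - 78015 \sqrt{3}}}{6 \sqrt{12 + 5 \sqrt{3}}} \approx 20.813 i$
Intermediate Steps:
$d{\left(R \right)} = \sqrt{3 + R}$
$x{\left(Q,L \right)} = \frac{-10 + L}{Q \left(L + Q - \frac{1}{L}\right)}$ ($x{\left(Q,L \right)} = \frac{\left(-10 + L\right) \frac{1}{Q + \left(L - \frac{1}{L}\right)}}{Q} = \frac{\left(-10 + L\right) \frac{1}{L + Q - \frac{1}{L}}}{Q} = \frac{\frac{1}{L + Q - \frac{1}{L}} \left(-10 + L\right)}{Q} = \frac{-10 + L}{Q \left(L + Q - \frac{1}{L}\right)}$)
$\sqrt{x{\left(d{\left(9 \right)},5 \right)} - 433} = \sqrt{\frac{5 \left(-10 + 5\right)}{\sqrt{3 + 9} \left(-1 + 5^{2} + 5 \sqrt{3 + 9}\right)} - 433} = \sqrt{5 \frac{1}{\sqrt{12}} \frac{1}{-1 + 25 + 5 \sqrt{12}} \left(-5\right) - 433} = \sqrt{5 \frac{1}{2 \sqrt{3}} \frac{1}{-1 + 25 + 5 \cdot 2 \sqrt{3}} \left(-5\right) - 433} = \sqrt{5 \frac{\sqrt{3}}{6} \frac{1}{-1 + 25 + 10 \sqrt{3}} \left(-5\right) - 433} = \sqrt{5 \frac{\sqrt{3}}{6} \frac{1}{24 + 10 \sqrt{3}} \left(-5\right) - 433} = \sqrt{- \frac{25 \sqrt{3}}{6 \left(24 + 10 \sqrt{3}\right)} - 433} = \sqrt{-433 - \frac{25 \sqrt{3}}{6 \left(24 + 10 \sqrt{3}\right)}}$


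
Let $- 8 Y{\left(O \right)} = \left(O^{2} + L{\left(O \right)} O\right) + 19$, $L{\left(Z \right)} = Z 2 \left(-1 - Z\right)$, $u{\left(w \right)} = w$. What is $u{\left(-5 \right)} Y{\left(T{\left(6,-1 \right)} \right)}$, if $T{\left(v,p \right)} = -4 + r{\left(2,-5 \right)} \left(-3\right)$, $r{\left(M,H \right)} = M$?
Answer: $\frac{9595}{8} \approx 1199.4$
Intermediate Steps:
$L{\left(Z \right)} = 2 Z \left(-1 - Z\right)$
$T{\left(v,p \right)} = -10$ ($T{\left(v,p \right)} = -4 + 2 \left(-3\right) = -4 - 6 = -10$)
$Y{\left(O \right)} = - \frac{19}{8} - \frac{O^{2}}{8} + \frac{O^{2} \left(1 + O\right)}{4}$ ($Y{\left(O \right)} = - \frac{\left(O^{2} + - 2 O \left(1 + O\right) O\right) + 19}{8} = - \frac{\left(O^{2} - 2 O^{2} \left(1 + O\right)\right) + 19}{8} = - \frac{19 + O^{2} - 2 O^{2} \left(1 + O\right)}{8} = - \frac{19}{8} - \frac{O^{2}}{8} + \frac{O^{2} \left(1 + O\right)}{4}$)
$u{\left(-5 \right)} Y{\left(T{\left(6,-1 \right)} \right)} = - 5 \left(- \frac{19}{8} + \frac{\left(-10\right)^{3}}{4} + \frac{\left(-10\right)^{2}}{8}\right) = - 5 \left(- \frac{19}{8} + \frac{1}{4} \left(-1000\right) + \frac{1}{8} \cdot 100\right) = - 5 \left(- \frac{19}{8} - 250 + \frac{25}{2}\right) = \left(-5\right) \left(- \frac{1919}{8}\right) = \frac{9595}{8}$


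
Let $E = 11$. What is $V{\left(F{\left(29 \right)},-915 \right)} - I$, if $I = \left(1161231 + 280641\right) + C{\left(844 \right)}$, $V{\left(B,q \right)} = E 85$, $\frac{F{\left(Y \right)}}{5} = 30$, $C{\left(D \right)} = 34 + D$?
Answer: $-1441815$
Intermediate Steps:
$F{\left(Y \right)} = 150$ ($F{\left(Y \right)} = 5 \cdot 30 = 150$)
$V{\left(B,q \right)} = 935$ ($V{\left(B,q \right)} = 11 \cdot 85 = 935$)
$I = 1442750$ ($I = \left(1161231 + 280641\right) + \left(34 + 844\right) = 1441872 + 878 = 1442750$)
$V{\left(F{\left(29 \right)},-915 \right)} - I = 935 - 1442750 = -1441815$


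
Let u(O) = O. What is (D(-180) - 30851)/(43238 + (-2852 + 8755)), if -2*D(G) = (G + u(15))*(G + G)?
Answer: -60551/49141 ≈ -1.2322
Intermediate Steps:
D(G) = -G*(15 + G) (D(G) = -(G + 15)*(G + G)/2 = -(15 + G)*2*G/2 = -G*(15 + G))
(D(-180) - 30851)/(43238 + (-2852 + 8755)) = (-1*(-180)*(15 - 180) - 30851)/(43238 + (-2852 + 8755)) = (-1*(-180)*(-165) - 30851)/(43238 + 5903) = (-29700 - 30851)/49141 = -60551*1/49141 = -60551/49141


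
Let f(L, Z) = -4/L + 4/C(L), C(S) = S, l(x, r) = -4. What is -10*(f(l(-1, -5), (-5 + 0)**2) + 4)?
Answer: -40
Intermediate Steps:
f(L, Z) = 0 (f(L, Z) = -4/L + 4/L = 0)
-10*(f(l(-1, -5), (-5 + 0)**2) + 4) = -10*(0 + 4) = -10*4 = -40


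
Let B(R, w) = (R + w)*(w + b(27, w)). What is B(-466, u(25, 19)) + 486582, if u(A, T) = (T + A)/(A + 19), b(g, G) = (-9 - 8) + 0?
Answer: 494022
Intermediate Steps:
b(g, G) = -17 (b(g, G) = -17 + 0 = -17)
u(A, T) = (A + T)/(19 + A)
B(R, w) = (-17 + w)*(R + w) (B(R, w) = (R + w)*(w - 17) = (R + w)*(-17 + w) = (-17 + w)*(R + w))
B(-466, u(25, 19)) + 486582 = (((25 + 19)/(19 + 25))**2 - 17*(-466) - 17*(25 + 19)/(19 + 25) - 466*(25 + 19)/(19 + 25)) + 486582 = ((44/44)**2 + 7922 - 17*44/44 - 466*44/44) + 486582 = (((1/44)*44)**2 + 7922 - 17*44/44 - 233*44/22) + 486582 = (1**2 + 7922 - 17*1 - 466*1) + 486582 = (1 + 7922 - 17 - 466) + 486582 = 7440 + 486582 = 494022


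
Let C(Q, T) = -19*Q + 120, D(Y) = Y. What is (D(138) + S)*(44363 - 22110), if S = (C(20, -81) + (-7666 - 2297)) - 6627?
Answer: -371892136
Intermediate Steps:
C(Q, T) = 120 - 19*Q
S = -16850 (S = ((120 - 19*20) + (-7666 - 2297)) - 6627 = ((120 - 380) - 9963) - 6627 = (-260 - 9963) - 6627 = -10223 - 6627 = -16850)
(D(138) + S)*(44363 - 22110) = (138 - 16850)*(44363 - 22110) = -16712*22253 = -371892136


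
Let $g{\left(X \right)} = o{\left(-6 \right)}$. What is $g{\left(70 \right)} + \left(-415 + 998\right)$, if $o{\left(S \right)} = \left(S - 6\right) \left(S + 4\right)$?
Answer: $607$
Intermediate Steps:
$o{\left(S \right)} = \left(-6 + S\right) \left(4 + S\right)$
$g{\left(X \right)} = 24$ ($g{\left(X \right)} = -24 + \left(-6\right)^{2} - -12 = -24 + 36 + 12 = 24$)
$g{\left(70 \right)} + \left(-415 + 998\right) = 24 + \left(-415 + 998\right) = 24 + 583 = 607$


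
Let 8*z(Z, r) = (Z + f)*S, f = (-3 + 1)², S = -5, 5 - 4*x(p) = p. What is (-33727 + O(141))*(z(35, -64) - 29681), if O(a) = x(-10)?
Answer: 32056377199/32 ≈ 1.0018e+9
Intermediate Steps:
x(p) = 5/4 - p/4
f = 4 (f = (-2)² = 4)
z(Z, r) = -5/2 - 5*Z/8 (z(Z, r) = ((Z + 4)*(-5))/8 = ((4 + Z)*(-5))/8 = (-20 - 5*Z)/8 = -5/2 - 5*Z/8)
O(a) = 15/4 (O(a) = 5/4 - ¼*(-10) = 5/4 + 5/2 = 15/4)
(-33727 + O(141))*(z(35, -64) - 29681) = (-33727 + 15/4)*((-5/2 - 5/8*35) - 29681) = -134893*((-5/2 - 175/8) - 29681)/4 = -134893*(-195/8 - 29681)/4 = -134893/4*(-237643/8) = 32056377199/32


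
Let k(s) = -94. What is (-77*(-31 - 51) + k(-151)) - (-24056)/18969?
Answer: 118011236/18969 ≈ 6221.3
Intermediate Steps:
(-77*(-31 - 51) + k(-151)) - (-24056)/18969 = (-77*(-31 - 51) - 94) - (-24056)/18969 = (-77*(-82) - 94) - (-24056)/18969 = (6314 - 94) - 1*(-24056/18969) = 6220 + 24056/18969 = 118011236/18969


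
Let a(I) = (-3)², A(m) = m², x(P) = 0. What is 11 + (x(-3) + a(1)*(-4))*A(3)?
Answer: -313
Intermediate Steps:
a(I) = 9
11 + (x(-3) + a(1)*(-4))*A(3) = 11 + (0 + 9*(-4))*3² = 11 + (0 - 36)*9 = 11 - 36*9 = 11 - 324 = -313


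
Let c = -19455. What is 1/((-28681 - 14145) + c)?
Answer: -1/62281 ≈ -1.6056e-5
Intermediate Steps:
1/((-28681 - 14145) + c) = 1/((-28681 - 14145) - 19455) = 1/(-42826 - 19455) = 1/(-62281) = -1/62281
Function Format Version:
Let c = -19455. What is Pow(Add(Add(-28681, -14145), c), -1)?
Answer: Rational(-1, 62281) ≈ -1.6056e-5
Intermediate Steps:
Pow(Add(Add(-28681, -14145), c), -1) = Pow(Add(Add(-28681, -14145), -19455), -1) = Pow(Add(-42826, -19455), -1) = Pow(-62281, -1) = Rational(-1, 62281)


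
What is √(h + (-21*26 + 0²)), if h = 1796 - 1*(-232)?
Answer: √1482 ≈ 38.497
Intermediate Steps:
h = 2028 (h = 1796 + 232 = 2028)
√(h + (-21*26 + 0²)) = √(2028 + (-21*26 + 0²)) = √(2028 + (-546 + 0)) = √(2028 - 546) = √1482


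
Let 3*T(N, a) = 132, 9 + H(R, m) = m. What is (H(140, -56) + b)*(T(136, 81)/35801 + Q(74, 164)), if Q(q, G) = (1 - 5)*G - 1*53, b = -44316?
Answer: 1126516931565/35801 ≈ 3.1466e+7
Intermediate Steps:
H(R, m) = -9 + m
T(N, a) = 44 (T(N, a) = (⅓)*132 = 44)
Q(q, G) = -53 - 4*G (Q(q, G) = -4*G - 53 = -53 - 4*G)
(H(140, -56) + b)*(T(136, 81)/35801 + Q(74, 164)) = ((-9 - 56) - 44316)*(44/35801 + (-53 - 4*164)) = (-65 - 44316)*(44*(1/35801) + (-53 - 656)) = -44381*(44/35801 - 709) = -44381*(-25382865/35801) = 1126516931565/35801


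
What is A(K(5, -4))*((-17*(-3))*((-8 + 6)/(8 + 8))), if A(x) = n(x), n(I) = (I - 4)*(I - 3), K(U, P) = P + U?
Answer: -153/4 ≈ -38.250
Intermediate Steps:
n(I) = (-4 + I)*(-3 + I)
A(x) = 12 + x² - 7*x
A(K(5, -4))*((-17*(-3))*((-8 + 6)/(8 + 8))) = (12 + (-4 + 5)² - 7*(-4 + 5))*((-17*(-3))*((-8 + 6)/(8 + 8))) = (12 + 1² - 7*1)*(51*(-2/16)) = (12 + 1 - 7)*(51*(-2*1/16)) = 6*(51*(-⅛)) = 6*(-51/8) = -153/4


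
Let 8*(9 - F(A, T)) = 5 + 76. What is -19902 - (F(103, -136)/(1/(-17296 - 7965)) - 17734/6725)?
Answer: -2599507753/53800 ≈ -48318.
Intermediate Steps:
F(A, T) = -9/8 (F(A, T) = 9 - (5 + 76)/8 = 9 - ⅛*81 = 9 - 81/8 = -9/8)
-19902 - (F(103, -136)/(1/(-17296 - 7965)) - 17734/6725) = -19902 - (-9/(8*(1/(-17296 - 7965))) - 17734/6725) = -19902 - (-9/(8*(1/(-25261))) - 17734*1/6725) = -19902 - (-9/(8*(-1/25261)) - 17734/6725) = -19902 - (-9/8*(-25261) - 17734/6725) = -19902 - (227349/8 - 17734/6725) = -19902 - 1*1528780153/53800 = -19902 - 1528780153/53800 = -2599507753/53800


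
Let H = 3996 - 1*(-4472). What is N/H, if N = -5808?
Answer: -1452/2117 ≈ -0.68588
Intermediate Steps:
H = 8468 (H = 3996 + 4472 = 8468)
N/H = -5808/8468 = -5808*1/8468 = -1452/2117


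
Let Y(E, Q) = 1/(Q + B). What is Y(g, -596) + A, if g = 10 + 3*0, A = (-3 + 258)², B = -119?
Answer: 46492874/715 ≈ 65025.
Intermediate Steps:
A = 65025 (A = 255² = 65025)
g = 10 (g = 10 + 0 = 10)
Y(E, Q) = 1/(-119 + Q) (Y(E, Q) = 1/(Q - 119) = 1/(-119 + Q))
Y(g, -596) + A = 1/(-119 - 596) + 65025 = 1/(-715) + 65025 = -1/715 + 65025 = 46492874/715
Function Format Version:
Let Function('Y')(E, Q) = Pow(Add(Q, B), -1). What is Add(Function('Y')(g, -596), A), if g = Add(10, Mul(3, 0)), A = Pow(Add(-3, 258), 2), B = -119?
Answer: Rational(46492874, 715) ≈ 65025.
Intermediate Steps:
A = 65025 (A = Pow(255, 2) = 65025)
g = 10 (g = Add(10, 0) = 10)
Function('Y')(E, Q) = Pow(Add(-119, Q), -1) (Function('Y')(E, Q) = Pow(Add(Q, -119), -1) = Pow(Add(-119, Q), -1))
Add(Function('Y')(g, -596), A) = Add(Pow(Add(-119, -596), -1), 65025) = Add(Pow(-715, -1), 65025) = Add(Rational(-1, 715), 65025) = Rational(46492874, 715)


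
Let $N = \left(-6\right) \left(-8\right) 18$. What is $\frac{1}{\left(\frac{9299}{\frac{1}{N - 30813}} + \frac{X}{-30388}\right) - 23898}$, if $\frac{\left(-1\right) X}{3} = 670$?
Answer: $- \frac{15194}{4231827545901} \approx -3.5904 \cdot 10^{-9}$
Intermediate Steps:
$X = -2010$ ($X = \left(-3\right) 670 = -2010$)
$N = 864$ ($N = 48 \cdot 18 = 864$)
$\frac{1}{\left(\frac{9299}{\frac{1}{N - 30813}} + \frac{X}{-30388}\right) - 23898} = \frac{1}{\left(\frac{9299}{\frac{1}{864 - 30813}} - \frac{2010}{-30388}\right) - 23898} = \frac{1}{\left(\frac{9299}{\frac{1}{-29949}} - - \frac{1005}{15194}\right) - 23898} = \frac{1}{\left(\frac{9299}{- \frac{1}{29949}} + \frac{1005}{15194}\right) - 23898} = \frac{1}{\left(9299 \left(-29949\right) + \frac{1005}{15194}\right) - 23898} = \frac{1}{\left(-278495751 + \frac{1005}{15194}\right) - 23898} = \frac{1}{- \frac{4231464439689}{15194} - 23898} = \frac{1}{- \frac{4231827545901}{15194}} = - \frac{15194}{4231827545901}$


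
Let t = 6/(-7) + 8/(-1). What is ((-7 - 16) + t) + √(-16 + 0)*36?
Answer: -223/7 + 144*I ≈ -31.857 + 144.0*I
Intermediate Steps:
t = -62/7 (t = 6*(-⅐) + 8*(-1) = -6/7 - 8 = -62/7 ≈ -8.8571)
((-7 - 16) + t) + √(-16 + 0)*36 = ((-7 - 16) - 62/7) + √(-16 + 0)*36 = (-23 - 62/7) + √(-16)*36 = -223/7 + (4*I)*36 = -223/7 + 144*I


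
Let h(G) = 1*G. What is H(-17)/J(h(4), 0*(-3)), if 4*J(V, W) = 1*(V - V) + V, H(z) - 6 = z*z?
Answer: 295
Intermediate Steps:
H(z) = 6 + z² (H(z) = 6 + z*z = 6 + z²)
h(G) = G
J(V, W) = V/4 (J(V, W) = (1*(V - V) + V)/4 = (1*0 + V)/4 = (0 + V)/4 = V/4)
H(-17)/J(h(4), 0*(-3)) = (6 + (-17)²)/(((¼)*4)) = (6 + 289)/1 = 295*1 = 295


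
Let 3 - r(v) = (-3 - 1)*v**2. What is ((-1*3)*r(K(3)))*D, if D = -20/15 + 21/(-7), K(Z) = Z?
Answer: 507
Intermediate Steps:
D = -13/3 (D = -20*1/15 + 21*(-1/7) = -4/3 - 3 = -13/3 ≈ -4.3333)
r(v) = 3 + 4*v**2 (r(v) = 3 - (-3 - 1)*v**2 = 3 - (-4)*v**2 = 3 + 4*v**2)
((-1*3)*r(K(3)))*D = ((-1*3)*(3 + 4*3**2))*(-13/3) = -3*(3 + 4*9)*(-13/3) = -3*(3 + 36)*(-13/3) = -3*39*(-13/3) = -117*(-13/3) = 507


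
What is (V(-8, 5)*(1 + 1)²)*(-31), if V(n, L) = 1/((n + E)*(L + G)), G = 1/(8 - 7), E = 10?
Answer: -31/3 ≈ -10.333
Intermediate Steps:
G = 1 (G = 1/1 = 1)
V(n, L) = 1/((1 + L)*(10 + n)) (V(n, L) = 1/((n + 10)*(L + 1)) = 1/((10 + n)*(1 + L)) = 1/((1 + L)*(10 + n)))
(V(-8, 5)*(1 + 1)²)*(-31) = ((1 + 1)²/(10 - 8 + 10*5 + 5*(-8)))*(-31) = (2²/(10 - 8 + 50 - 40))*(-31) = (4/12)*(-31) = ((1/12)*4)*(-31) = (⅓)*(-31) = -31/3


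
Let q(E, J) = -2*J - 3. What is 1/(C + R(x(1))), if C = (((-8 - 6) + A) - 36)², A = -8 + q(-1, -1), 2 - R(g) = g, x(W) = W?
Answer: 1/3482 ≈ 0.00028719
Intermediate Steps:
q(E, J) = -3 - 2*J
R(g) = 2 - g
A = -9 (A = -8 + (-3 - 2*(-1)) = -8 + (-3 + 2) = -8 - 1 = -9)
C = 3481 (C = (((-8 - 6) - 9) - 36)² = ((-14 - 9) - 36)² = (-23 - 36)² = (-59)² = 3481)
1/(C + R(x(1))) = 1/(3481 + (2 - 1*1)) = 1/(3481 + (2 - 1)) = 1/(3481 + 1) = 1/3482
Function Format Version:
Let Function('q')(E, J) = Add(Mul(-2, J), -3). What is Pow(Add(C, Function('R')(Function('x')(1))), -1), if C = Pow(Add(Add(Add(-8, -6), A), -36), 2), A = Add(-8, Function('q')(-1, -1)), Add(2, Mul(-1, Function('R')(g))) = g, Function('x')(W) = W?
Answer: Rational(1, 3482) ≈ 0.00028719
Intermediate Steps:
Function('q')(E, J) = Add(-3, Mul(-2, J))
Function('R')(g) = Add(2, Mul(-1, g))
A = -9 (A = Add(-8, Add(-3, Mul(-2, -1))) = Add(-8, Add(-3, 2)) = Add(-8, -1) = -9)
C = 3481 (C = Pow(Add(Add(Add(-8, -6), -9), -36), 2) = Pow(Add(Add(-14, -9), -36), 2) = Pow(Add(-23, -36), 2) = Pow(-59, 2) = 3481)
Pow(Add(C, Function('R')(Function('x')(1))), -1) = Pow(Add(3481, Add(2, Mul(-1, 1))), -1) = Pow(Add(3481, Add(2, -1)), -1) = Pow(Add(3481, 1), -1) = Pow(3482, -1) = Rational(1, 3482)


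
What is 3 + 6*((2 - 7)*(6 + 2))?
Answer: -237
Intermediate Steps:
3 + 6*((2 - 7)*(6 + 2)) = 3 + 6*(-5*8) = 3 + 6*(-40) = 3 - 240 = -237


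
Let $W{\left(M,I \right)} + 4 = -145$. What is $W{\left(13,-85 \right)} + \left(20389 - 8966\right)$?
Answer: $11274$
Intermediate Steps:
$W{\left(M,I \right)} = -149$ ($W{\left(M,I \right)} = -4 - 145 = -149$)
$W{\left(13,-85 \right)} + \left(20389 - 8966\right) = -149 + \left(20389 - 8966\right) = -149 + 11423 = 11274$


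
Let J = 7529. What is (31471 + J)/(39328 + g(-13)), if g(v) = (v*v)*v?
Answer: 13000/12377 ≈ 1.0503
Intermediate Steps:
g(v) = v**3 (g(v) = v**2*v = v**3)
(31471 + J)/(39328 + g(-13)) = (31471 + 7529)/(39328 + (-13)**3) = 39000/(39328 - 2197) = 39000/37131 = 39000*(1/37131) = 13000/12377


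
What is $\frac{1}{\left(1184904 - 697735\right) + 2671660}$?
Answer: $\frac{1}{3158829} \approx 3.1657 \cdot 10^{-7}$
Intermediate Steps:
$\frac{1}{\left(1184904 - 697735\right) + 2671660} = \frac{1}{487169 + 2671660} = \frac{1}{3158829}$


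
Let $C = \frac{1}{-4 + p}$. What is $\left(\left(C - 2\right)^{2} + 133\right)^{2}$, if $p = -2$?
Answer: $\frac{24571849}{1296} \approx 18960.0$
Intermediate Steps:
$C = - \frac{1}{6}$ ($C = \frac{1}{-4 - 2} = \frac{1}{-6} = - \frac{1}{6} \approx -0.16667$)
$\left(\left(C - 2\right)^{2} + 133\right)^{2} = \left(\left(- \frac{1}{6} - 2\right)^{2} + 133\right)^{2} = \left(\left(- \frac{13}{6}\right)^{2} + 133\right)^{2} = \left(\frac{169}{36} + 133\right)^{2} = \left(\frac{4957}{36}\right)^{2} = \frac{24571849}{1296}$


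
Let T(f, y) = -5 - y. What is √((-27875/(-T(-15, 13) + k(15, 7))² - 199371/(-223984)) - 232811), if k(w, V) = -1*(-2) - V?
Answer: I*√123455410901442643/727948 ≈ 482.67*I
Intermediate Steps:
k(w, V) = 2 - V
√((-27875/(-T(-15, 13) + k(15, 7))² - 199371/(-223984)) - 232811) = √((-27875/(-(-5 - 1*13) + (2 - 1*7))² - 199371/(-223984)) - 232811) = √((-27875/(-(-5 - 13) + (2 - 7))² - 199371*(-1/223984)) - 232811) = √((-27875/(-1*(-18) - 5)² + 199371/223984) - 232811) = √((-27875/(18 - 5)² + 199371/223984) - 232811) = √((-27875/(13²) + 199371/223984) - 232811) = √((-27875/169 + 199371/223984) - 232811) = √(-6209860301/37853296 - 232811) = √(-8818873555357/37853296) = I*√123455410901442643/727948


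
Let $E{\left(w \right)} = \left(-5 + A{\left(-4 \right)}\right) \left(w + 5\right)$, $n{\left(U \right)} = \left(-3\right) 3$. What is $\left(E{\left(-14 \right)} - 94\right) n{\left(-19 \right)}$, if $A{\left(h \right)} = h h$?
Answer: $1737$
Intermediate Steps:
$A{\left(h \right)} = h^{2}$
$n{\left(U \right)} = -9$
$E{\left(w \right)} = 55 + 11 w$ ($E{\left(w \right)} = \left(-5 + \left(-4\right)^{2}\right) \left(w + 5\right) = \left(-5 + 16\right) \left(5 + w\right) = 11 \left(5 + w\right) = 55 + 11 w$)
$\left(E{\left(-14 \right)} - 94\right) n{\left(-19 \right)} = \left(\left(55 + 11 \left(-14\right)\right) - 94\right) \left(-9\right) = \left(\left(55 - 154\right) - 94\right) \left(-9\right) = \left(-99 - 94\right) \left(-9\right) = \left(-193\right) \left(-9\right) = 1737$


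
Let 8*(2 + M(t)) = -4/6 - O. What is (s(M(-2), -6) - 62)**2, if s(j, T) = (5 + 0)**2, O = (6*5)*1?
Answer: 1369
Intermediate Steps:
O = 30 (O = 30*1 = 30)
M(t) = -35/6 (M(t) = -2 + (-4/6 - 1*30)/8 = -2 + (-4*1/6 - 30)/8 = -2 + (-2/3 - 30)/8 = -2 + (1/8)*(-92/3) = -2 - 23/6 = -35/6)
s(j, T) = 25 (s(j, T) = 5**2 = 25)
(s(M(-2), -6) - 62)**2 = (25 - 62)**2 = (-37)**2 = 1369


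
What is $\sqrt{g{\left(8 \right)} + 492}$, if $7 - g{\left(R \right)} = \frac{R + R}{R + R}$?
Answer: $\sqrt{498} \approx 22.316$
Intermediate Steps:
$g{\left(R \right)} = 6$ ($g{\left(R \right)} = 7 - \frac{R + R}{R + R} = 7 - \frac{2 R}{2 R} = 7 - 2 R \frac{1}{2 R} = 7 - 1 = 6$)
$\sqrt{g{\left(8 \right)} + 492} = \sqrt{6 + 492} = \sqrt{498}$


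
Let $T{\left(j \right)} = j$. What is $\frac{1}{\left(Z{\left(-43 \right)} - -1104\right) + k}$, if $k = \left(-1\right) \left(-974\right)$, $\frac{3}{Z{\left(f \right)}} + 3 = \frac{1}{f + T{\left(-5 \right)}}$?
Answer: $\frac{145}{301166} \approx 0.00048146$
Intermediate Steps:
$Z{\left(f \right)} = \frac{3}{-3 + \frac{1}{-5 + f}}$ ($Z{\left(f \right)} = \frac{3}{-3 + \frac{1}{f - 5}} = \frac{3}{-3 + \frac{1}{-5 + f}}$)
$k = 974$
$\frac{1}{\left(Z{\left(-43 \right)} - -1104\right) + k} = \frac{1}{\left(\frac{3 \left(5 - -43\right)}{-16 + 3 \left(-43\right)} - -1104\right) + 974} = \frac{1}{\left(\frac{3 \left(5 + 43\right)}{-16 - 129} + 1104\right) + 974} = \frac{1}{\left(3 \frac{1}{-145} \cdot 48 + 1104\right) + 974} = \frac{1}{\left(3 \left(- \frac{1}{145}\right) 48 + 1104\right) + 974} = \frac{1}{\left(- \frac{144}{145} + 1104\right) + 974} = \frac{1}{\frac{159936}{145} + 974} = \frac{1}{\frac{301166}{145}} = \frac{145}{301166}$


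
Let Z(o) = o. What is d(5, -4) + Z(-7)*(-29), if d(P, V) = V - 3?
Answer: 196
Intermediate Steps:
d(P, V) = -3 + V
d(5, -4) + Z(-7)*(-29) = (-3 - 4) - 7*(-29) = -7 + 203 = 196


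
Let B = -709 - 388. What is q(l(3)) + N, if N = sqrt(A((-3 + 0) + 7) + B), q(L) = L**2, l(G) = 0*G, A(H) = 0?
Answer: I*sqrt(1097) ≈ 33.121*I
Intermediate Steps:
B = -1097
l(G) = 0
N = I*sqrt(1097) (N = sqrt(0 - 1097) = sqrt(-1097) = I*sqrt(1097) ≈ 33.121*I)
q(l(3)) + N = 0**2 + I*sqrt(1097) = 0 + I*sqrt(1097) = I*sqrt(1097)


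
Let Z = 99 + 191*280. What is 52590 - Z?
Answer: -989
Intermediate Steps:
Z = 53579 (Z = 99 + 53480 = 53579)
52590 - Z = 52590 - 1*53579 = 52590 - 53579 = -989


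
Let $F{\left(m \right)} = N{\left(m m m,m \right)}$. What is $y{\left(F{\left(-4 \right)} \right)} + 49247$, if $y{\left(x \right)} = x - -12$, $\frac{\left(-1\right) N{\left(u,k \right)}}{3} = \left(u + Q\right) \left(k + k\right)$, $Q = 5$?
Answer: $47843$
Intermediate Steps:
$N{\left(u,k \right)} = - 6 k \left(5 + u\right)$ ($N{\left(u,k \right)} = - 3 \left(u + 5\right) \left(k + k\right) = - 3 \left(5 + u\right) 2 k = - 3 \cdot 2 k \left(5 + u\right) = - 6 k \left(5 + u\right)$)
$F{\left(m \right)} = - 6 m \left(5 + m^{3}\right)$ ($F{\left(m \right)} = - 6 m \left(5 + m m m\right) = - 6 m \left(5 + m^{2} m\right) = - 6 m \left(5 + m^{3}\right)$)
$y{\left(x \right)} = 12 + x$ ($y{\left(x \right)} = x + 12 = 12 + x$)
$y{\left(F{\left(-4 \right)} \right)} + 49247 = \left(12 - - 24 \left(5 + \left(-4\right)^{3}\right)\right) + 49247 = \left(12 - - 24 \left(5 - 64\right)\right) + 49247 = \left(12 - \left(-24\right) \left(-59\right)\right) + 49247 = \left(12 - 1416\right) + 49247 = -1404 + 49247 = 47843$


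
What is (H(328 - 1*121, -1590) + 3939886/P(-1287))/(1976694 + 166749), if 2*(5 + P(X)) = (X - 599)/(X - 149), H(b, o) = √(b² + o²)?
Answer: -5657676296/13368653991 + √285661/714481 ≈ -0.42246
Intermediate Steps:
P(X) = -5 + (-599 + X)/(2*(-149 + X)) (P(X) = -5 + ((X - 599)/(X - 149))/2 = -5 + ((-599 + X)/(-149 + X))/2 = -5 + (-599 + X)/(2*(-149 + X)))
(H(328 - 1*121, -1590) + 3939886/P(-1287))/(1976694 + 166749) = (√((328 - 1*121)² + (-1590)²) + 3939886/((9*(99 - 1*(-1287))/(2*(-149 - 1287)))))/(1976694 + 166749) = (√((328 - 121)² + 2528100) + 3939886/(((9/2)*(99 + 1287)/(-1436))))/2143443 = (√(207² + 2528100) + 3939886/(((9/2)*(-1/1436)*1386)))*(1/2143443) = (√(42849 + 2528100) + 3939886/(-6237/1436))*(1/2143443) = (√2570949 + 3939886*(-1436/6237))*(1/2143443) = (3*√285661 - 5657676296/6237)*(1/2143443) = (-5657676296/6237 + 3*√285661)*(1/2143443) = -5657676296/13368653991 + √285661/714481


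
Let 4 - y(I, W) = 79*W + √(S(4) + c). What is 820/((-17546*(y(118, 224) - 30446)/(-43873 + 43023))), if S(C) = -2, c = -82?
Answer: -699003875/847057688081 + 87125*I*√21/2541173064243 ≈ -0.00082521 + 1.5712e-7*I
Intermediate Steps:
y(I, W) = 4 - 79*W - 2*I*√21 (y(I, W) = 4 - (79*W + √(-2 - 82)) = 4 - (79*W + √(-84)) = 4 - (79*W + 2*I*√21) = 4 + (-79*W - 2*I*√21) = 4 - 79*W - 2*I*√21)
820/((-17546*(y(118, 224) - 30446)/(-43873 + 43023))) = 820/((-17546*((4 - 79*224 - 2*I*√21) - 30446)/(-43873 + 43023))) = 820/((-(422314674/425 + 17546*I*√21/425))) = 820/((-17546*(24069/425 + I*√21/425))) = 820/(-422314674/425 - 17546*I*√21/425)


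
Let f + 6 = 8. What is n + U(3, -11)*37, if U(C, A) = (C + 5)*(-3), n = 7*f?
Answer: -874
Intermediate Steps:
f = 2 (f = -6 + 8 = 2)
n = 14 (n = 7*2 = 14)
U(C, A) = -15 - 3*C (U(C, A) = (5 + C)*(-3) = -15 - 3*C)
n + U(3, -11)*37 = 14 + (-15 - 3*3)*37 = 14 + (-15 - 9)*37 = 14 - 24*37 = 14 - 888 = -874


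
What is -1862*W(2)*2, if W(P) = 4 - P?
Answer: -7448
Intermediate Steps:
-1862*W(2)*2 = -1862*(4 - 1*2)*2 = -1862*(4 - 2)*2 = -3724*2 = -1862*4 = -7448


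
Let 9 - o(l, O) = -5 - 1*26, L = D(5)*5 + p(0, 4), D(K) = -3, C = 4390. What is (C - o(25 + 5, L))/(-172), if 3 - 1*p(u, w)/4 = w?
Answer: -2175/86 ≈ -25.291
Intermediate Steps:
p(u, w) = 12 - 4*w
L = -19 (L = -3*5 + (12 - 4*4) = -15 + (12 - 16) = -15 - 4 = -19)
o(l, O) = 40 (o(l, O) = 9 - (-5 - 1*26) = 9 - (-5 - 26) = 9 - 1*(-31) = 9 + 31 = 40)
(C - o(25 + 5, L))/(-172) = (4390 - 1*40)/(-172) = (4390 - 40)*(-1/172) = 4350*(-1/172) = -2175/86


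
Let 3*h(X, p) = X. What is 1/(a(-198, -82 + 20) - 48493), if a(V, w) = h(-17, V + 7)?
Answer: -3/145496 ≈ -2.0619e-5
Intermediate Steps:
h(X, p) = X/3
a(V, w) = -17/3 (a(V, w) = (⅓)*(-17) = -17/3)
1/(a(-198, -82 + 20) - 48493) = 1/(-17/3 - 48493) = 1/(-145496/3) = -3/145496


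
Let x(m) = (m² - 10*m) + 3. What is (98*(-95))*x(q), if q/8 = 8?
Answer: -32203290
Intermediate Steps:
q = 64 (q = 8*8 = 64)
x(m) = 3 + m² - 10*m
(98*(-95))*x(q) = (98*(-95))*(3 + 64² - 10*64) = -9310*(3 + 4096 - 640) = -9310*3459 = -32203290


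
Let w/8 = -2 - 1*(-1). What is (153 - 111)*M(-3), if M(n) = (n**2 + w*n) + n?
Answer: 1260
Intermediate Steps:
w = -8 (w = 8*(-2 - 1*(-1)) = 8*(-2 + 1) = 8*(-1) = -8)
M(n) = n**2 - 7*n (M(n) = (n**2 - 8*n) + n = n**2 - 7*n)
(153 - 111)*M(-3) = (153 - 111)*(-3*(-7 - 3)) = 42*(-3*(-10)) = 42*30 = 1260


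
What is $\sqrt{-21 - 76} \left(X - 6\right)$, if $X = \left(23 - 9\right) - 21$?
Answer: $- 13 i \sqrt{97} \approx - 128.04 i$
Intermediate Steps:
$X = -7$ ($X = 14 - 21 = -7$)
$\sqrt{-21 - 76} \left(X - 6\right) = \sqrt{-21 - 76} \left(-7 - 6\right) = \sqrt{-97} \left(-13\right) = i \sqrt{97} \left(-13\right) = - 13 i \sqrt{97}$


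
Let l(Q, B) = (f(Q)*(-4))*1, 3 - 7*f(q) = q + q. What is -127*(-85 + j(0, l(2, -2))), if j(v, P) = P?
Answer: 75057/7 ≈ 10722.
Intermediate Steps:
f(q) = 3/7 - 2*q/7 (f(q) = 3/7 - (q + q)/7 = 3/7 - 2*q/7)
l(Q, B) = -12/7 + 8*Q/7 (l(Q, B) = ((3/7 - 2*Q/7)*(-4))*1 = (-12/7 + 8*Q/7)*1 = -12/7 + 8*Q/7)
-127*(-85 + j(0, l(2, -2))) = -127*(-85 + (-12/7 + (8/7)*2)) = -127*(-85 + (-12/7 + 16/7)) = -127*(-85 + 4/7) = -127*(-591/7) = 75057/7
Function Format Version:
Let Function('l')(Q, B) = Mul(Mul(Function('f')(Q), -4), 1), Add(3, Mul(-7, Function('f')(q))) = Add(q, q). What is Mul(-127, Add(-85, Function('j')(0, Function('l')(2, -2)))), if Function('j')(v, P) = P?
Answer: Rational(75057, 7) ≈ 10722.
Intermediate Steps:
Function('f')(q) = Add(Rational(3, 7), Mul(Rational(-2, 7), q)) (Function('f')(q) = Add(Rational(3, 7), Mul(Rational(-1, 7), Add(q, q))) = Add(Rational(3, 7), Mul(Rational(-1, 7), Mul(2, q))) = Add(Rational(3, 7), Mul(Rational(-2, 7), q)))
Function('l')(Q, B) = Add(Rational(-12, 7), Mul(Rational(8, 7), Q)) (Function('l')(Q, B) = Mul(Mul(Add(Rational(3, 7), Mul(Rational(-2, 7), Q)), -4), 1) = Mul(Add(Rational(-12, 7), Mul(Rational(8, 7), Q)), 1) = Add(Rational(-12, 7), Mul(Rational(8, 7), Q)))
Mul(-127, Add(-85, Function('j')(0, Function('l')(2, -2)))) = Mul(-127, Add(-85, Add(Rational(-12, 7), Mul(Rational(8, 7), 2)))) = Mul(-127, Add(-85, Add(Rational(-12, 7), Rational(16, 7)))) = Mul(-127, Add(-85, Rational(4, 7))) = Mul(-127, Rational(-591, 7)) = Rational(75057, 7)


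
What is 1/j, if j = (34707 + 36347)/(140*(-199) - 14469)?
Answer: -42329/71054 ≈ -0.59573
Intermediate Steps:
j = -71054/42329 (j = 71054/(-27860 - 14469) = 71054/(-42329) = 71054*(-1/42329) = -71054/42329 ≈ -1.6786)
1/j = 1/(-71054/42329) = -42329/71054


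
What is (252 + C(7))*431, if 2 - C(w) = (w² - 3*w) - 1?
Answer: 97837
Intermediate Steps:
C(w) = 3 - w² + 3*w (C(w) = 2 - ((w² - 3*w) - 1) = 2 - (-1 + w² - 3*w) = 2 + (1 - w² + 3*w) = 3 - w² + 3*w)
(252 + C(7))*431 = (252 + (3 - 1*7² + 3*7))*431 = (252 + (3 - 1*49 + 21))*431 = (252 + (3 - 49 + 21))*431 = (252 - 25)*431 = 227*431 = 97837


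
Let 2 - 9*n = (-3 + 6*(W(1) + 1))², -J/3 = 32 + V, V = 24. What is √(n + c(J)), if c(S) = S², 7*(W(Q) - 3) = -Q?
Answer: √12427001/21 ≈ 167.87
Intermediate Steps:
W(Q) = 3 - Q/7 (W(Q) = 3 + (-Q)/7 = 3 - Q/7)
J = -168 (J = -3*(32 + 24) = -3*56 = -168)
n = -19783/441 (n = 2/9 - (-3 + 6*((3 - ⅐*1) + 1))²/9 = 2/9 - (-3 + 6*((3 - ⅐) + 1))²/9 = 2/9 - (-3 + 6*(20/7 + 1))²/9 = 2/9 - (-3 + 6*(27/7))²/9 = 2/9 - (-3 + 162/7)²/9 = 2/9 - (141/7)²/9 = 2/9 - ⅑*19881/49 = 2/9 - 2209/49 = -19783/441 ≈ -44.859)
√(n + c(J)) = √(-19783/441 + (-168)²) = √(-19783/441 + 28224) = √(12427001/441) = √12427001/21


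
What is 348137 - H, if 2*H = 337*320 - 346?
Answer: 294390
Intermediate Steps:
H = 53747 (H = (337*320 - 346)/2 = (107840 - 346)/2 = (½)*107494 = 53747)
348137 - H = 348137 - 1*53747 = 348137 - 53747 = 294390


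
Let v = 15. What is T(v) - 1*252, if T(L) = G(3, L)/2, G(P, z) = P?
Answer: -501/2 ≈ -250.50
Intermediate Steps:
T(L) = 3/2
T(v) - 1*252 = 3/2 - 1*252 = 3/2 - 252 = -501/2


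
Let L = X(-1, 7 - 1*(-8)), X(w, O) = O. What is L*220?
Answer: 3300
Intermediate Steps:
L = 15 (L = 7 - 1*(-8) = 7 + 8 = 15)
L*220 = 15*220 = 3300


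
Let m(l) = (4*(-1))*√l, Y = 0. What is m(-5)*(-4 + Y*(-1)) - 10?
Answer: -10 + 16*I*√5 ≈ -10.0 + 35.777*I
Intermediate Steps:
m(l) = -4*√l
m(-5)*(-4 + Y*(-1)) - 10 = (-4*I*√5)*(-4 + 0*(-1)) - 10 = (-4*I*√5)*(-4 + 0) - 10 = -4*I*√5*(-4) - 10 = 16*I*√5 - 10 = -10 + 16*I*√5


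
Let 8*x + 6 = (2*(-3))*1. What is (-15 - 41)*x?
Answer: 84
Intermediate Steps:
x = -3/2 (x = -¾ + ((2*(-3))*1)/8 = -¾ + (-6*1)/8 = -¾ + (⅛)*(-6) = -¾ - ¾ = -3/2 ≈ -1.5000)
(-15 - 41)*x = (-15 - 41)*(-3/2) = -56*(-3/2) = 84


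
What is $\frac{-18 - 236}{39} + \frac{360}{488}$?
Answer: $- \frac{13739}{2379} \approx -5.7751$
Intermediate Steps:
$\frac{-18 - 236}{39} + \frac{360}{488} = \left(-254\right) \frac{1}{39} + 360 \cdot \frac{1}{488} = - \frac{254}{39} + \frac{45}{61} = - \frac{13739}{2379}$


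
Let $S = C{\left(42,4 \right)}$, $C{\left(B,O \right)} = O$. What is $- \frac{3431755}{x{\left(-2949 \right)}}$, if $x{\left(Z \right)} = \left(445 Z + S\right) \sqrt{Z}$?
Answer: $- \frac{3431755 i \sqrt{2949}}{3869975649} \approx - 0.048155 i$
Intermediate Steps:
$S = 4$
$x{\left(Z \right)} = \sqrt{Z} \left(4 + 445 Z\right)$ ($x{\left(Z \right)} = \left(445 Z + 4\right) \sqrt{Z} = \left(4 + 445 Z\right) \sqrt{Z} = \sqrt{Z} \left(4 + 445 Z\right)$)
$- \frac{3431755}{x{\left(-2949 \right)}} = - \frac{3431755}{\sqrt{-2949} \left(4 + 445 \left(-2949\right)\right)} = - \frac{3431755}{i \sqrt{2949} \left(4 - 1312305\right)} = - \frac{3431755}{i \sqrt{2949} \left(-1312301\right)} = - \frac{3431755}{\left(-1312301\right) i \sqrt{2949}} = - 3431755 \frac{i \sqrt{2949}}{3869975649} = - \frac{3431755 i \sqrt{2949}}{3869975649}$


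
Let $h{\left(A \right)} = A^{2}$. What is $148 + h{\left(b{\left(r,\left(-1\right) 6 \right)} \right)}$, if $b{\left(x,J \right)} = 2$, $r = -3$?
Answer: $152$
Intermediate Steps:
$148 + h{\left(b{\left(r,\left(-1\right) 6 \right)} \right)} = 148 + 2^{2} = 148 + 4 = 152$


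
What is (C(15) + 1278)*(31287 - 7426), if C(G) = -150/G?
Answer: 30255748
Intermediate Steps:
(C(15) + 1278)*(31287 - 7426) = (-150/15 + 1278)*(31287 - 7426) = (-150*1/15 + 1278)*23861 = (-10 + 1278)*23861 = 1268*23861 = 30255748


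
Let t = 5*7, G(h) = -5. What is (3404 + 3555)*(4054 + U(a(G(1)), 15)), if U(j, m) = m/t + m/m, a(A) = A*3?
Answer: 197552092/7 ≈ 2.8222e+7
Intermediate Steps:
t = 35
a(A) = 3*A
U(j, m) = 1 + m/35 (U(j, m) = m/35 + m/m = m*(1/35) + 1 = m/35 + 1 = 1 + m/35)
(3404 + 3555)*(4054 + U(a(G(1)), 15)) = (3404 + 3555)*(4054 + (1 + (1/35)*15)) = 6959*(4054 + (1 + 3/7)) = 6959*(4054 + 10/7) = 6959*(28388/7) = 197552092/7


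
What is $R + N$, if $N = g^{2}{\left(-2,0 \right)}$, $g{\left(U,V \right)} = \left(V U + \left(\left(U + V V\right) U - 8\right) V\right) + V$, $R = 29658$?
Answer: $29658$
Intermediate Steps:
$g{\left(U,V \right)} = V + U V + V \left(-8 + U \left(U + V^{2}\right)\right)$ ($g{\left(U,V \right)} = \left(U V + \left(\left(U + V^{2}\right) U - 8\right) V\right) + V = \left(U V + \left(U \left(U + V^{2}\right) - 8\right) V\right) + V = \left(U V + \left(-8 + U \left(U + V^{2}\right)\right) V\right) + V = \left(U V + V \left(-8 + U \left(U + V^{2}\right)\right)\right) + V = V + U V + V \left(-8 + U \left(U + V^{2}\right)\right)$)
$N = 0$ ($N = \left(0 \left(-7 - 2 + \left(-2\right)^{2} - 2 \cdot 0^{2}\right)\right)^{2} = \left(0 \left(-7 - 2 + 4 - 0\right)\right)^{2} = \left(0 \left(-7 - 2 + 4 + 0\right)\right)^{2} = \left(0 \left(-5\right)\right)^{2} = 0^{2} = 0$)
$R + N = 29658 + 0 = 29658$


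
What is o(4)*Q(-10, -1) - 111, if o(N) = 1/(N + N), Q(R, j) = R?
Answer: -449/4 ≈ -112.25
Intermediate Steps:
o(N) = 1/(2*N)
o(4)*Q(-10, -1) - 111 = ((1/2)/4)*(-10) - 111 = ((1/2)*(1/4))*(-10) - 111 = (1/8)*(-10) - 111 = -5/4 - 111 = -449/4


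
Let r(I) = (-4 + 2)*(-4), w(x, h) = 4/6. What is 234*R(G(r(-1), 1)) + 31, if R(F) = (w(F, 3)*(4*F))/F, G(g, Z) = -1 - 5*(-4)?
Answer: 655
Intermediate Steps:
w(x, h) = ⅔ (w(x, h) = 4*(⅙) = ⅔)
r(I) = 8 (r(I) = -2*(-4) = 8)
G(g, Z) = 19 (G(g, Z) = -1 + 20 = 19)
R(F) = 8/3 (R(F) = (2*(4*F)/3)/F = (8*F/3)/F = 8/3)
234*R(G(r(-1), 1)) + 31 = 234*(8/3) + 31 = 624 + 31 = 655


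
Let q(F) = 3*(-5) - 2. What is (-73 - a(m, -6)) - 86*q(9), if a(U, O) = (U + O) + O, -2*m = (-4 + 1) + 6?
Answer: 2805/2 ≈ 1402.5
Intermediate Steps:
q(F) = -17 (q(F) = -15 - 2 = -17)
m = -3/2 (m = -((-4 + 1) + 6)/2 = -(-3 + 6)/2 = -1/2*3 = -3/2 ≈ -1.5000)
a(U, O) = U + 2*O (a(U, O) = (O + U) + O = U + 2*O)
(-73 - a(m, -6)) - 86*q(9) = (-73 - (-3/2 + 2*(-6))) - 86*(-17) = (-73 - (-3/2 - 12)) + 1462 = (-73 - 1*(-27/2)) + 1462 = (-73 + 27/2) + 1462 = -119/2 + 1462 = 2805/2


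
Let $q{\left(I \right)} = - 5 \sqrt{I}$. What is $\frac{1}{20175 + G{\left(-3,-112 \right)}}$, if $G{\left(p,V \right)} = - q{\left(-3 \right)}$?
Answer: $\frac{269}{5427076} - \frac{i \sqrt{3}}{81406140} \approx 4.9566 \cdot 10^{-5} - 2.1277 \cdot 10^{-8} i$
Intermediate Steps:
$G{\left(p,V \right)} = 5 i \sqrt{3}$ ($G{\left(p,V \right)} = - \left(-5\right) \sqrt{-3} = - \left(-5\right) i \sqrt{3} = 5 i \sqrt{3}$)
$\frac{1}{20175 + G{\left(-3,-112 \right)}} = \frac{1}{20175 + 5 i \sqrt{3}}$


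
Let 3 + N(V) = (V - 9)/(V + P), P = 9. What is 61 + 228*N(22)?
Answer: -16349/31 ≈ -527.39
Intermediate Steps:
N(V) = -3 + (-9 + V)/(9 + V) (N(V) = -3 + (V - 9)/(V + 9) = -3 + (-9 + V)/(9 + V))
61 + 228*N(22) = 61 + 228*(2*(-18 - 1*22)/(9 + 22)) = 61 + 228*(2*(-18 - 22)/31) = 61 + 228*(2*(1/31)*(-40)) = 61 + 228*(-80/31) = 61 - 18240/31 = -16349/31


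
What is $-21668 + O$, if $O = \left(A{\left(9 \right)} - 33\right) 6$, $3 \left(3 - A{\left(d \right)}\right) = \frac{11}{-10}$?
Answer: $- \frac{109229}{5} \approx -21846.0$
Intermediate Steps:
$A{\left(d \right)} = \frac{101}{30}$ ($A{\left(d \right)} = 3 - \frac{11 \frac{1}{-10}}{3} = 3 - \frac{11 \left(- \frac{1}{10}\right)}{3} = 3 - - \frac{11}{30} = 3 + \frac{11}{30} = \frac{101}{30}$)
$O = - \frac{889}{5}$ ($O = \left(\frac{101}{30} - 33\right) 6 = \left(- \frac{889}{30}\right) 6 = - \frac{889}{5} \approx -177.8$)
$-21668 + O = -21668 - \frac{889}{5} = - \frac{109229}{5}$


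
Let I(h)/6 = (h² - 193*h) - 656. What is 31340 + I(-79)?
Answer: 156332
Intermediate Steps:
I(h) = -3936 - 1158*h + 6*h² (I(h) = 6*((h² - 193*h) - 656) = 6*(-656 + h² - 193*h) = -3936 - 1158*h + 6*h²)
31340 + I(-79) = 31340 + (-3936 - 1158*(-79) + 6*(-79)²) = 31340 + (-3936 + 91482 + 6*6241) = 31340 + (-3936 + 91482 + 37446) = 31340 + 124992 = 156332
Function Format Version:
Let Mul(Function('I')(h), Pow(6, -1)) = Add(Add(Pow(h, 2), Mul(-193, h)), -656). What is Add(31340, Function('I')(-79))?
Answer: 156332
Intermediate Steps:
Function('I')(h) = Add(-3936, Mul(-1158, h), Mul(6, Pow(h, 2))) (Function('I')(h) = Mul(6, Add(Add(Pow(h, 2), Mul(-193, h)), -656)) = Mul(6, Add(-656, Pow(h, 2), Mul(-193, h))) = Add(-3936, Mul(-1158, h), Mul(6, Pow(h, 2))))
Add(31340, Function('I')(-79)) = Add(31340, Add(-3936, Mul(-1158, -79), Mul(6, Pow(-79, 2)))) = Add(31340, Add(-3936, 91482, Mul(6, 6241))) = Add(31340, Add(-3936, 91482, 37446)) = Add(31340, 124992) = 156332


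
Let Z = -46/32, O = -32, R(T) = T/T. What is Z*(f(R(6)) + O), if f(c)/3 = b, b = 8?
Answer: 23/2 ≈ 11.500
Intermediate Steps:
R(T) = 1
f(c) = 24 (f(c) = 3*8 = 24)
Z = -23/16 (Z = -46*1/32 = -23/16 ≈ -1.4375)
Z*(f(R(6)) + O) = -23*(24 - 32)/16 = -23/16*(-8) = 23/2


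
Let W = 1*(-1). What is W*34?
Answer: -34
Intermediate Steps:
W = -1
W*34 = -1*34 = -34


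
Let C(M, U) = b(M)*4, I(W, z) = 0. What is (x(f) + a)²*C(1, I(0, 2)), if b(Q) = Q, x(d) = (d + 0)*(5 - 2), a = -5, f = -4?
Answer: 1156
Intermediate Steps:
x(d) = 3*d (x(d) = d*3 = 3*d)
C(M, U) = 4*M (C(M, U) = M*4 = 4*M)
(x(f) + a)²*C(1, I(0, 2)) = (3*(-4) - 5)²*(4*1) = (-12 - 5)²*4 = (-17)²*4 = 289*4 = 1156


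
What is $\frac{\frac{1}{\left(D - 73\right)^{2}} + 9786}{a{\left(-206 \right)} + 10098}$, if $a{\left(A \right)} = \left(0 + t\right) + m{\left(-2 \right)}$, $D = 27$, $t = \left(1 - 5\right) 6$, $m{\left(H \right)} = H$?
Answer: $\frac{20707177}{21312352} \approx 0.9716$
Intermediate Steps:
$t = -24$ ($t = \left(-4\right) 6 = -24$)
$a{\left(A \right)} = -26$ ($a{\left(A \right)} = \left(0 - 24\right) - 2 = -24 - 2 = -26$)
$\frac{\frac{1}{\left(D - 73\right)^{2}} + 9786}{a{\left(-206 \right)} + 10098} = \frac{\frac{1}{\left(27 - 73\right)^{2}} + 9786}{-26 + 10098} = \frac{\frac{1}{\left(-46\right)^{2}} + 9786}{10072} = \left(\frac{1}{2116} + 9786\right) \frac{1}{10072} = \frac{20707177}{2116} \cdot \frac{1}{10072} = \frac{20707177}{21312352}$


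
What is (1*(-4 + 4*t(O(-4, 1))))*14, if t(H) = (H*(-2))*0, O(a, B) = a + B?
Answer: -56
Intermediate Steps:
O(a, B) = B + a
t(H) = 0 (t(H) = -2*H*0 = 0)
(1*(-4 + 4*t(O(-4, 1))))*14 = (1*(-4 + 4*0))*14 = (1*(-4 + 0))*14 = (1*(-4))*14 = -4*14 = -56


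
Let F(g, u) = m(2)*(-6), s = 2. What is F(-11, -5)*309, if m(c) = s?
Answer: -3708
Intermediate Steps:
m(c) = 2
F(g, u) = -12 (F(g, u) = 2*(-6) = -12)
F(-11, -5)*309 = -12*309 = -3708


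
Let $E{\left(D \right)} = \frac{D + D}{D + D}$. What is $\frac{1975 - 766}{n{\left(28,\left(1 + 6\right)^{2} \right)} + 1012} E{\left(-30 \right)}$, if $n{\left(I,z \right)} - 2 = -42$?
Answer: $\frac{403}{324} \approx 1.2438$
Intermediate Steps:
$E{\left(D \right)} = 1$ ($E{\left(D \right)} = \frac{2 D}{2 D} = 2 D \frac{1}{2 D} = 1$)
$n{\left(I,z \right)} = -40$ ($n{\left(I,z \right)} = 2 - 42 = -40$)
$\frac{1975 - 766}{n{\left(28,\left(1 + 6\right)^{2} \right)} + 1012} E{\left(-30 \right)} = \frac{1975 - 766}{-40 + 1012} \cdot 1 = \frac{1209}{972} \cdot 1 = 1209 \cdot \frac{1}{972} \cdot 1 = \frac{403}{324} \cdot 1 = \frac{403}{324}$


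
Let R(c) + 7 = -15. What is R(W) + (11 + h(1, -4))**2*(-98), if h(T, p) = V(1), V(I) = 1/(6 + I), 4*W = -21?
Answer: -12190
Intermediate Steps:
W = -21/4 (W = (1/4)*(-21) = -21/4 ≈ -5.2500)
R(c) = -22 (R(c) = -7 - 15 = -22)
h(T, p) = 1/7 (h(T, p) = 1/(6 + 1) = 1/7)
R(W) + (11 + h(1, -4))**2*(-98) = -22 + (11 + 1/7)**2*(-98) = -22 + (78/7)**2*(-98) = -22 + (6084/49)*(-98) = -22 - 12168 = -12190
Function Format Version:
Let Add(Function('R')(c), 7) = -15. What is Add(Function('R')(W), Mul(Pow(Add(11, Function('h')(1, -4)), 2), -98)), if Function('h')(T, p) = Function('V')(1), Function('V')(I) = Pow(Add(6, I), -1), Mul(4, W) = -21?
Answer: -12190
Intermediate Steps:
W = Rational(-21, 4) (W = Mul(Rational(1, 4), -21) = Rational(-21, 4) ≈ -5.2500)
Function('R')(c) = -22 (Function('R')(c) = Add(-7, -15) = -22)
Function('h')(T, p) = Rational(1, 7) (Function('h')(T, p) = Pow(Add(6, 1), -1) = Pow(7, -1) = Rational(1, 7))
Add(Function('R')(W), Mul(Pow(Add(11, Function('h')(1, -4)), 2), -98)) = Add(-22, Mul(Pow(Add(11, Rational(1, 7)), 2), -98)) = Add(-22, Mul(Pow(Rational(78, 7), 2), -98)) = Add(-22, Mul(Rational(6084, 49), -98)) = Add(-22, -12168) = -12190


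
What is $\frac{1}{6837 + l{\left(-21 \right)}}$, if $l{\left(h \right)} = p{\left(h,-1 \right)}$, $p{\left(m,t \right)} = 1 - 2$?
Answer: $\frac{1}{6836} \approx 0.00014628$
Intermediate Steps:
$p{\left(m,t \right)} = -1$
$l{\left(h \right)} = -1$
$\frac{1}{6837 + l{\left(-21 \right)}} = \frac{1}{6837 - 1} = \frac{1}{6836}$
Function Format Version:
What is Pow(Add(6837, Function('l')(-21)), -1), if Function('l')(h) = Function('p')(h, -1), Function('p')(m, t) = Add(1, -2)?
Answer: Rational(1, 6836) ≈ 0.00014628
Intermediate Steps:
Function('p')(m, t) = -1
Function('l')(h) = -1
Pow(Add(6837, Function('l')(-21)), -1) = Pow(Add(6837, -1), -1) = Pow(6836, -1) = Rational(1, 6836)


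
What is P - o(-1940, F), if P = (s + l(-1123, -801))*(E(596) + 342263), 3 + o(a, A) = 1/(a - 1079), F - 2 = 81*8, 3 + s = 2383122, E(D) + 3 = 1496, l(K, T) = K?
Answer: 2472033933859602/3019 ≈ 8.1883e+11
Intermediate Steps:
E(D) = 1493 (E(D) = -3 + 1496 = 1493)
s = 2383119 (s = -3 + 2383122 = 2383119)
F = 650 (F = 2 + 81*8 = 2 + 648 = 650)
o(a, A) = -3 + 1/(-1079 + a) (o(a, A) = -3 + 1/(a - 1079) = -3 + 1/(-1079 + a))
P = 818825416976 (P = (2383119 - 1123)*(1493 + 342263) = 2381996*343756 = 818825416976)
P - o(-1940, F) = 818825416976 - (3238 - 3*(-1940))/(-1079 - 1940) = 818825416976 - (3238 + 5820)/(-3019) = 818825416976 - (-1)*9058/3019 = 818825416976 - 1*(-9058/3019) = 818825416976 + 9058/3019 = 2472033933859602/3019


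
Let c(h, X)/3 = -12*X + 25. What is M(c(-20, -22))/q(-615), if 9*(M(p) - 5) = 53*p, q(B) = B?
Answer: -15332/1845 ≈ -8.3100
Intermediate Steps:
c(h, X) = 75 - 36*X (c(h, X) = 3*(-12*X + 25) = 3*(25 - 12*X) = 75 - 36*X)
M(p) = 5 + 53*p/9 (M(p) = 5 + (53*p)/9 = 5 + 53*p/9)
M(c(-20, -22))/q(-615) = (5 + 53*(75 - 36*(-22))/9)/(-615) = (5 + 53*(75 + 792)/9)*(-1/615) = (5 + (53/9)*867)*(-1/615) = (5 + 15317/3)*(-1/615) = (15332/3)*(-1/615) = -15332/1845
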